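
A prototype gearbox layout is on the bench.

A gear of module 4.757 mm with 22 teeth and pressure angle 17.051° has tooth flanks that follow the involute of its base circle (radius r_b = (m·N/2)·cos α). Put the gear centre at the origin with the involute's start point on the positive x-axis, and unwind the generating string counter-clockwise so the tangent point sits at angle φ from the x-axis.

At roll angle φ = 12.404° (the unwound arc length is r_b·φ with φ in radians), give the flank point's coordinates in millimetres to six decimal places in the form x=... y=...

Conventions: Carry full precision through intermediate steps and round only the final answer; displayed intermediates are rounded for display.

recognized (one wheel, involute flank): single-mesh tooth geometry, m = 4.757, N = 22
pitch radius r_p = m·N/2 = 4.757·22/2 = 52.327000
base radius r_b = r_p·cos α = 52.327000·cos 17.051° = 50.026921
roll angle φ = 12.404° = 0.21649064 rad
x = r_b·(cos φ + φ·sin φ) = 51.185557
y = r_b·(sin φ − φ·cos φ) = 0.168408

x=51.185557 y=0.168408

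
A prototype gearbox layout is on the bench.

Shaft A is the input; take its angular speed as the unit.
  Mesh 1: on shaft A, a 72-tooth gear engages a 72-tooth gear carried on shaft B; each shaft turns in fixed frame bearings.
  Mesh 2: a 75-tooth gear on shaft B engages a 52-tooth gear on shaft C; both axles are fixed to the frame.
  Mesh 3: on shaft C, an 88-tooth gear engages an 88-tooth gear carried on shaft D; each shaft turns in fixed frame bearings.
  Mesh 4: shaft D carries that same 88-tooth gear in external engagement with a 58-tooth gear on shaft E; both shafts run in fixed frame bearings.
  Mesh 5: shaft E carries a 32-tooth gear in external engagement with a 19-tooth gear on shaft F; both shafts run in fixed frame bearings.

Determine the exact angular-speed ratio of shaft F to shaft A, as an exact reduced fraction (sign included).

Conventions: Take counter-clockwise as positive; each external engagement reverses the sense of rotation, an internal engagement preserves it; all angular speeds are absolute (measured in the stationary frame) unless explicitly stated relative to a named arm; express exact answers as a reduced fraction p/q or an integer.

-26400/7163

class = fixed-axis compound train [5 meshes; 5 ratios multiply, 5 sense flips]
mesh 1 [72T→72T]: running ratio 1, sense −
mesh 2 [75T→52T]: running ratio 75/52, sense +
mesh 3 [88T→88T]: running ratio 75/52, sense −
mesh 4 [88T→58T]: running ratio 825/377, sense +
mesh 5 [32T→19T]: running ratio 26400/7163, sense −
ω_out/ω_in = -26400/7163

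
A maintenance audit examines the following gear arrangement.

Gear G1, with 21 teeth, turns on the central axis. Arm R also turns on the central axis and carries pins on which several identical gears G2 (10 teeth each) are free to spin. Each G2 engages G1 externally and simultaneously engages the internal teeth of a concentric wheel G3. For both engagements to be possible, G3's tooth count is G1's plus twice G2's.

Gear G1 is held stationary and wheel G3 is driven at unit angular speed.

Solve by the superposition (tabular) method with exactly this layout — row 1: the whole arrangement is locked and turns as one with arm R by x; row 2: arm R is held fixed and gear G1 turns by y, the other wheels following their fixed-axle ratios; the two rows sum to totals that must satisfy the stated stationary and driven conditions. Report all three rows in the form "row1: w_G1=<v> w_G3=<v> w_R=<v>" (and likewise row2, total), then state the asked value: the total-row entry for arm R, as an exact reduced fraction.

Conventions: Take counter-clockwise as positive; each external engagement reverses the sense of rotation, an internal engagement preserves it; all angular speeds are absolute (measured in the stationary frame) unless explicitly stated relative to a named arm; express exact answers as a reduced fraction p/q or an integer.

row1: w_G1=41/62 w_G3=41/62 w_R=41/62
row2: w_G1=-41/62 w_G3=21/62 w_R=0
total: w_G1=0 w_G3=1 w_R=41/62
asked value: 41/62

planetary set (21T centre, 10T on arm, 41T internal) — Willis relation
superposition row 1 [locked train]: every member turns x
row 2 — arm fixed, fixed-axis ratios: sun y, ring −(21/41)·y, arm 0
boundary: total ω_sun = x + y = 0 and total ω_ring = x − (21/41)·y = 1  ⇒  y = -41/62, x = 41/62
row 2 ring = −(21/41)·(-41/62) = 21/62
totals (row 1 + row 2): sun 41/62 + (-41/62) = 0, ring 41/62 + 21/62 = 1, arm 41/62 + 0 = 41/62
asked cell (total, arm) = 41/62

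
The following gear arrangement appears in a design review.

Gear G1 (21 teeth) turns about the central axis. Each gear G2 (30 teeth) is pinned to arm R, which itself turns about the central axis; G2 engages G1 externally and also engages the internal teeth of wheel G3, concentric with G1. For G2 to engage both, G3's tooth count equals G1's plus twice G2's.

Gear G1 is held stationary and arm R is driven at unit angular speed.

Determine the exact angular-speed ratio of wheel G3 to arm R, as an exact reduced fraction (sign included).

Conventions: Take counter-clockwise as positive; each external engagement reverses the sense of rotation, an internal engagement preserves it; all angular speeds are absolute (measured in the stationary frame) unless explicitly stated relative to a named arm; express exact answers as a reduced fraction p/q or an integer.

34/27

class = planetary set [G3 = 21+2·30 = 81; Willis about the carrier]
ring teeth: 21 + 2·30 = 81
21(ω_sun−ω_arm) = −81(ω_ring−ω_arm),  ω_sun = 0, ω_arm = 1
ω_ring = 1 − (21/81)(0−1) = 34/27
ω_out/ω_in = 34/27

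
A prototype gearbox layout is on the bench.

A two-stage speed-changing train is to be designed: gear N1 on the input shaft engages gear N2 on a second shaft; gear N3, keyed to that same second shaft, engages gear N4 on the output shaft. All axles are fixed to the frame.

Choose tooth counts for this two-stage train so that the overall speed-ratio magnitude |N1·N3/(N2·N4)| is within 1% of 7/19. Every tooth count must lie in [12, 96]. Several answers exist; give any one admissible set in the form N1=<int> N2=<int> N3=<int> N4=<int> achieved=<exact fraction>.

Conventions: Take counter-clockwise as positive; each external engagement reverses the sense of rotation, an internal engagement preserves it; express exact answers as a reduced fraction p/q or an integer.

2-stage fixed-axis compound train for ratio 7/19
target = 7/19 in lowest terms: an exact hit needs N1·N3 = k·7 and N2·N4 = k·19 for one integer k, every count in [12, 96]; additionally prefer no 1:1 stage (N1 ≠ N2, N3 ≠ N4)
k = 1…23: no 1:1-free in-range split of k·7 and k·19 into factor pairs; take k = 24
k = 24: N1·N3 = 168 = 12·14, N2·N4 = 456 = 38·12
achieved = 12·14/(38·12) = 7/19; |achieved − target| = 0 ≤ 7/1900 ✓

N1=12 N2=38 N3=14 N4=12 achieved=7/19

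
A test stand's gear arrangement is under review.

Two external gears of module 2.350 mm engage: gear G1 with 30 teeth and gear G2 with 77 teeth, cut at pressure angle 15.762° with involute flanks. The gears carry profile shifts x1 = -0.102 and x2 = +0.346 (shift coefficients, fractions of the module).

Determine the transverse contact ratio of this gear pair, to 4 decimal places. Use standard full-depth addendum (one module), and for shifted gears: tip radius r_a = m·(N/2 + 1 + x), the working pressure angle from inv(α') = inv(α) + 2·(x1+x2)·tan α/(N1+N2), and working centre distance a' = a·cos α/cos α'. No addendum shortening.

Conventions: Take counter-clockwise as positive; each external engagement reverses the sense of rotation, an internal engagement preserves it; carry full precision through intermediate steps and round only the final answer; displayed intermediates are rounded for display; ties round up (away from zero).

recognized (one external pair, fixed centres): single-mesh tooth geometry, m = 2.350, N1 = 30, N2 = 77
base radii: r_b1 = 33.924542, r_b2 = 87.072992
tip radii: r_a1 = 37.360300, r_a2 = 93.638100
inv(α') = inv(15.762°) + 2·(-0.102+0.346)·tan α/(30+77) = 0.00844378  ⇒  α' = 16.63569°
a' = a·cos α / cos α' = 125.7250·cos 15.762°/cos 16.63569° = 126.283190
action lengths: √(r_a1²−r_b1²) = 15.649838, √(r_a2²−r_b2²) = 34.443981
base pitch p_b = π·m·cos α = 7.105140
CR = (15.649838 + 34.443981 − 126.283190·sin 16.63569°)/7.105140 = 1.962073
contact ratio ≈ 1.9621

1.9621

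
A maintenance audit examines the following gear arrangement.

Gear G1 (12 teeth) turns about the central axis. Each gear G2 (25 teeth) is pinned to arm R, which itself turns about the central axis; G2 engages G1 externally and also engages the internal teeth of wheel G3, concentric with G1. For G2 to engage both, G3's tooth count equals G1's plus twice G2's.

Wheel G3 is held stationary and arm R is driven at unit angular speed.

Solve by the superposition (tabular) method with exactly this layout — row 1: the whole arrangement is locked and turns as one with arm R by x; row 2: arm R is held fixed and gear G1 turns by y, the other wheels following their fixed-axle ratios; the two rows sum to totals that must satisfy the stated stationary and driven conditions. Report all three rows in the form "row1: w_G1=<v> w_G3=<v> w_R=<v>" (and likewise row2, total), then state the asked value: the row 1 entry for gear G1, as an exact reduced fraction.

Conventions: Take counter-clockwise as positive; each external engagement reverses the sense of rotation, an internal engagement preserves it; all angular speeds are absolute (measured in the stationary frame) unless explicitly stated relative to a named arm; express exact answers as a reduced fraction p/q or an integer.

topology: planetary set — G1 12T / G2 25T / G3 62T, arm = carrier (Willis)
row 1 (train locked, turned with arm): all members turn x
row 2 (arm held, sun turns y): ω_ring = −(12/62)·y, ω_arm = 0
boundary: total ω_ring = x − (12/62)·y = 0 and total ω_arm = x = 1  ⇒  y = 31/6, x = 1
row 2 ring = −(12/62)·31/6 = -1
totals (row 1 + row 2): sun 1 + 31/6 = 37/6, ring 1 + (-1) = 0, arm 1 + 0 = 1
asked cell (row1, sun) = 1

row1: w_G1=1 w_G3=1 w_R=1
row2: w_G1=31/6 w_G3=-1 w_R=0
total: w_G1=37/6 w_G3=0 w_R=1
asked value: 1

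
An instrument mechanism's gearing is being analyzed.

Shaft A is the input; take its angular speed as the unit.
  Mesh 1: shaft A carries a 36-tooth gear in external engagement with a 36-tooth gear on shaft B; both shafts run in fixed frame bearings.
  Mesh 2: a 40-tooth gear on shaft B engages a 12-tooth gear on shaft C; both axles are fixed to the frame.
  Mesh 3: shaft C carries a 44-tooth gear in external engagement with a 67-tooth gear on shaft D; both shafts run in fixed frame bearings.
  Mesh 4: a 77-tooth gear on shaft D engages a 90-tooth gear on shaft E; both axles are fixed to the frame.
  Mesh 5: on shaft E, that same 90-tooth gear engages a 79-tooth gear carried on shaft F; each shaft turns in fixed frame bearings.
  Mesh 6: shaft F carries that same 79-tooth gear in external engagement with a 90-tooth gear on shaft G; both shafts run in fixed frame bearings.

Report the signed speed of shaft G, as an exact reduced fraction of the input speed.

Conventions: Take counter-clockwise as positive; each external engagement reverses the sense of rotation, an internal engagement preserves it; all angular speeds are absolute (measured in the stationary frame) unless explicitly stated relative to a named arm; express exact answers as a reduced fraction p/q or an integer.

6-mesh fixed-axis compound train (all bearings frame-fixed)
mesh 1 [36T→36T]: |ω|/ω_in = 1×36/36 = 1, sense flips to −
mesh 2 [40T→12T]: |ω|/ω_in = 1×40/12 = 10/3, sense flips to +
mesh 3 [44T→67T]: |ω|/ω_in = (10/3)×44/67 = 440/201, sense flips to −
mesh 4 [77T→90T]: |ω|/ω_in = (440/201)×77/90 = 3388/1809, sense flips to +
mesh 5 [90T→79T]: |ω|/ω_in = (3388/1809)×90/79 = 33880/15879, sense flips to −
mesh 6 [79T→90T]: |ω|/ω_in = (33880/15879)×79/90 = 3388/1809, sense flips to +
signed output speed (× input speed) = 3388/1809

3388/1809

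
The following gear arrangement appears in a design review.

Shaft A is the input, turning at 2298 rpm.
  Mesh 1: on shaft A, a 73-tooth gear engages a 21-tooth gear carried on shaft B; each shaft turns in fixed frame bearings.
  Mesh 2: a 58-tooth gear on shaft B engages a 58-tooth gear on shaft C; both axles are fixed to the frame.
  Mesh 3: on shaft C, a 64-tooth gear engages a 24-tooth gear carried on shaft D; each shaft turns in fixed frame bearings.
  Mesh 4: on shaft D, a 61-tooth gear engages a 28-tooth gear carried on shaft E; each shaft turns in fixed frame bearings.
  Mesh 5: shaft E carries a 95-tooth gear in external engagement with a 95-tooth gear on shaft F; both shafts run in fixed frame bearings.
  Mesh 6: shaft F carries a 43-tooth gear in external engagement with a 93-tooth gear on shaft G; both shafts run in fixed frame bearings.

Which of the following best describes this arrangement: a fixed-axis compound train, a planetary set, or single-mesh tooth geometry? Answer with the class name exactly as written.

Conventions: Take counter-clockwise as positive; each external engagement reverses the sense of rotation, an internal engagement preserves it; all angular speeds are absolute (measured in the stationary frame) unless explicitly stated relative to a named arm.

fixed-axis compound train

topology: fixed-axis compound train — 6 meshes, A→G
classification: fixed-axis compound train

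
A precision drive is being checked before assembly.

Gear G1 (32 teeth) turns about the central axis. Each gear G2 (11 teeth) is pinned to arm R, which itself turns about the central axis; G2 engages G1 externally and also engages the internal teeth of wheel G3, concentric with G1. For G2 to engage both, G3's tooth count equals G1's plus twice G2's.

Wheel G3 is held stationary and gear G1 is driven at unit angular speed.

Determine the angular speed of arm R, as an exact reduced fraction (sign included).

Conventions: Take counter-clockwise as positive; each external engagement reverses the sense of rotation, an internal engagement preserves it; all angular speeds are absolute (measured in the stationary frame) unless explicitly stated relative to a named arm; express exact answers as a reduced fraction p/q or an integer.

recognized (axles ride arm R): planetary set, 32/11/54 teeth
ring teeth: 32 + 2·11 = 54
32(ω_sun−ω_arm) = −54(ω_ring−ω_arm),  ω_ring = 0, ω_sun = 1
32(1−ω_arm) = −54(0−ω_arm)  ⇒  86·ω_arm = 32  ⇒  ω_arm = 16/43
exact speed ratio = 16/43

16/43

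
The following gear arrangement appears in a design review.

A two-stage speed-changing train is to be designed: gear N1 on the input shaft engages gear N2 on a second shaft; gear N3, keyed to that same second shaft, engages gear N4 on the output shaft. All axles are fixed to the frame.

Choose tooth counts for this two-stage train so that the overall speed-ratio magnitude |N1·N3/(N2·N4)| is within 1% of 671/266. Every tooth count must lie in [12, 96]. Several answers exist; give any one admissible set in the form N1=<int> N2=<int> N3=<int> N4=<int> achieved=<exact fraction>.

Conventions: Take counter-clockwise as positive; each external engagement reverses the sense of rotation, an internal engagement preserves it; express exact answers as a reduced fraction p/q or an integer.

N1=22 N2=14 N3=61 N4=38 achieved=671/266

design class (target 671/266): fixed-axis compound train
target = 671/266 in lowest terms: an exact hit needs N1·N3 = k·671 and N2·N4 = k·266 for one integer k, every count in [12, 96]; additionally prefer no 1:1 stage (N1 ≠ N2, N3 ≠ N4)
k = 1: no 1:1-free in-range split of k·671 and k·266 into factor pairs; take k = 2
k = 2: N1·N3 = 1342 = 22·61, N2·N4 = 532 = 14·38
achieved = 22·61/(14·38) = 671/266; |achieved − target| = 0 ≤ 671/26600 ✓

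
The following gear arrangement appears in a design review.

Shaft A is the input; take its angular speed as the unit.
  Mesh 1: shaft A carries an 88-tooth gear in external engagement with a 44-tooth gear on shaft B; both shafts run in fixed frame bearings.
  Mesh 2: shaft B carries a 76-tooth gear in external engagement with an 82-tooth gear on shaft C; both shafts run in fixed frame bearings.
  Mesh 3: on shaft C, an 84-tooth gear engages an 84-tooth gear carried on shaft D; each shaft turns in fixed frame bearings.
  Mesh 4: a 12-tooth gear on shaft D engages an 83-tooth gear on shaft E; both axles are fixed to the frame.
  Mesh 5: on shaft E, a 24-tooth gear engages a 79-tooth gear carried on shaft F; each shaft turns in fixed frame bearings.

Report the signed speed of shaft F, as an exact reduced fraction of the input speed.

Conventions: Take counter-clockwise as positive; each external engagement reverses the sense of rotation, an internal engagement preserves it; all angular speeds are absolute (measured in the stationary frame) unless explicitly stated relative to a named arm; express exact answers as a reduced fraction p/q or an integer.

-21888/268837

5-mesh fixed-axis compound train (all bearings frame-fixed)
mesh 1 [88T→44T]: |ω|/ω_in = 1×88/44 = 2, sense flips to −
mesh 2 [76T→82T]: |ω|/ω_in = 2×76/82 = 76/41, sense flips to +
mesh 3 [84T→84T]: |ω|/ω_in = (76/41)×84/84 = 76/41, sense flips to −
mesh 4 [12T→83T]: |ω|/ω_in = (76/41)×12/83 = 912/3403, sense flips to +
mesh 5 [24T→79T]: |ω|/ω_in = (912/3403)×24/79 = 21888/268837, sense flips to −
signed output speed (× input speed) = -21888/268837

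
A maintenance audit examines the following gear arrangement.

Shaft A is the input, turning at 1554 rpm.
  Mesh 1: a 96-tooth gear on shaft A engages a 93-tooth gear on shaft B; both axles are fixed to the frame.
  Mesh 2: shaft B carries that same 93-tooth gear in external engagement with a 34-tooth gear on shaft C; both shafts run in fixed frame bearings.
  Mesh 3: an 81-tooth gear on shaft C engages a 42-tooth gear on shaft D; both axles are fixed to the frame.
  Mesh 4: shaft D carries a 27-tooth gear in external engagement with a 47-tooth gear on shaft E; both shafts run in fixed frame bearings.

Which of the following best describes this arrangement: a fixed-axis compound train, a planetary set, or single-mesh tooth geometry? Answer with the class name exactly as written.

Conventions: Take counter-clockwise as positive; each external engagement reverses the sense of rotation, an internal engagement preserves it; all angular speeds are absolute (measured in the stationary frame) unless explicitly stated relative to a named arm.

class = fixed-axis compound train [4 meshes; 4 ratios multiply, 4 sense flips]
classification: fixed-axis compound train

fixed-axis compound train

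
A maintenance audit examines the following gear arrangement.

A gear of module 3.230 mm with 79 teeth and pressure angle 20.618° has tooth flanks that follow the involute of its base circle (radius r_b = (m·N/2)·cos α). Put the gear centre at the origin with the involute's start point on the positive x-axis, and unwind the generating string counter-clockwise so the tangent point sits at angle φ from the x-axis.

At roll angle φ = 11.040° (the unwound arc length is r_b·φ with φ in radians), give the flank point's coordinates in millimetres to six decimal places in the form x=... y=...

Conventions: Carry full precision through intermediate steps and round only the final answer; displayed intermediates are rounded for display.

x=121.609254 y=0.283698

recognized (one wheel, involute flank): single-mesh tooth geometry, m = 3.230, N = 79
pitch radius r_p = m·N/2 = 3.230·79/2 = 127.585000
base radius r_b = r_p·cos α = 127.585000·cos 20.618° = 119.413047
roll angle φ = 11.040° = 0.19268435 rad
x = r_b·(cos φ + φ·sin φ) = 121.609254
y = r_b·(sin φ − φ·cos φ) = 0.283698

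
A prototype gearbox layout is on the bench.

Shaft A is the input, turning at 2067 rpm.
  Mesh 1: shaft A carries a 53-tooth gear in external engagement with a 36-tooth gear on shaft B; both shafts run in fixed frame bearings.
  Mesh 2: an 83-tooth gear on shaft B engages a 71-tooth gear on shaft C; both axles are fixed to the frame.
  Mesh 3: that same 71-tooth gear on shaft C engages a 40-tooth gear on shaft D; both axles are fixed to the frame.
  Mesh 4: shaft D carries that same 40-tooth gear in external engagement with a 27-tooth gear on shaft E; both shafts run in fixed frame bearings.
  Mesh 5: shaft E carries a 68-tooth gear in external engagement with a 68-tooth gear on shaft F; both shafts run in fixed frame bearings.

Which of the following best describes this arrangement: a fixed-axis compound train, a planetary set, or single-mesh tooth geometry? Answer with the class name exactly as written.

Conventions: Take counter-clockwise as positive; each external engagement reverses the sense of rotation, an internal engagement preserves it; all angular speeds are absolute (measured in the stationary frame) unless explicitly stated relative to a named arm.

fixed-axis compound train

topology: fixed-axis compound train — 5 meshes, A→F
classification: fixed-axis compound train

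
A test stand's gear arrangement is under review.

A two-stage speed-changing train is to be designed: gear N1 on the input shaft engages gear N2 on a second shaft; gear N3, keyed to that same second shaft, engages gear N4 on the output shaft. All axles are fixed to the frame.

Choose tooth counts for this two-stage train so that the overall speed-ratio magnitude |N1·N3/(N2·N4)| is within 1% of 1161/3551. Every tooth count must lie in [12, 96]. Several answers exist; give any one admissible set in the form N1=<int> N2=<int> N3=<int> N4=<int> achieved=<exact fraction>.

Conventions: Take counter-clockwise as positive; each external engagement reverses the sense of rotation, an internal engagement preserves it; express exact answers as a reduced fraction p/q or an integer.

N1=27 N2=53 N3=43 N4=67 achieved=1161/3551

topology: fixed-axis compound train — 2 stages, target 1161/3551
target = 1161/3551 in lowest terms: an exact hit needs N1·N3 = k·1161 and N2·N4 = k·3551 for one integer k, every count in [12, 96]; additionally prefer no 1:1 stage (N1 ≠ N2, N3 ≠ N4)
k = 1: N1·N3 = 1161 = 27·43, N2·N4 = 3551 = 53·67
achieved = 27·43/(53·67) = 1161/3551; |achieved − target| = 0 ≤ 1161/355100 ✓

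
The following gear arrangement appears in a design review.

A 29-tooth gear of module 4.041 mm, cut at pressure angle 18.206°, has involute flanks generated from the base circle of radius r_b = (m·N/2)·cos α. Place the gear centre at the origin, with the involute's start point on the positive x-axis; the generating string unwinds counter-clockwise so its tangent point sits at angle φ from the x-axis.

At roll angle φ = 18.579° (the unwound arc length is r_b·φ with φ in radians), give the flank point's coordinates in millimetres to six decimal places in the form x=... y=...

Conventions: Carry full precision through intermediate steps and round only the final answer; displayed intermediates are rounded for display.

topology: single-mesh involute geometry — m = 4.041, N = 29
pitch radius r_p = m·N/2 = 4.041·29/2 = 58.594500
base radius r_b = r_p·cos α = 58.594500·cos 18.206° = 55.661221
roll angle φ = 18.579° = 0.32426472 rad
x = r_b·(cos φ + φ·sin φ) = 58.511067
y = r_b·(sin φ − φ·cos φ) = 0.625975

x=58.511067 y=0.625975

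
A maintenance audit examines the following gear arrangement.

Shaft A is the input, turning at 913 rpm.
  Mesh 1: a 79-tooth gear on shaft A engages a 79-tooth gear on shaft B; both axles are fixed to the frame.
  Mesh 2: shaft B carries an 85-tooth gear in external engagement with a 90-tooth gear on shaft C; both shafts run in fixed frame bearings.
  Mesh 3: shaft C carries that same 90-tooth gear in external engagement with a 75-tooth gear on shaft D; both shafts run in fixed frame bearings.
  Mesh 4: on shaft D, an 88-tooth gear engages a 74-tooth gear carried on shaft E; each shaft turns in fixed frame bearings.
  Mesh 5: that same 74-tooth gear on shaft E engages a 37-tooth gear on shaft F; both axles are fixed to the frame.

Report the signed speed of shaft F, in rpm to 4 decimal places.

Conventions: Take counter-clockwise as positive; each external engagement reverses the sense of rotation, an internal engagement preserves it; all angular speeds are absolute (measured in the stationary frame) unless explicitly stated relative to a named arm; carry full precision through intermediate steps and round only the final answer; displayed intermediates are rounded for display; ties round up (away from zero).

recognized (6 fixed axles, 5 meshes): fixed-axis compound train
mesh 1 [79T→79T]: ω = 913.0000×79/79 = 913.0000 rpm, sense flips to −
mesh 2 [85T→90T]: ω = 913.0000×85/90 = 862.2778 rpm, sense flips to +
mesh 3 [90T→75T]: ω = 862.2778×90/75 = 1034.7333 rpm, sense flips to −
mesh 4 [88T→74T]: ω = 1034.7333×88/74 = 1230.4937 rpm, sense flips to +
mesh 5 [74T→37T]: ω = 1230.4937×74/37 = 2460.9874 rpm, sense flips to −
signed output speed = -2460.9874 rpm

-2460.9874 rpm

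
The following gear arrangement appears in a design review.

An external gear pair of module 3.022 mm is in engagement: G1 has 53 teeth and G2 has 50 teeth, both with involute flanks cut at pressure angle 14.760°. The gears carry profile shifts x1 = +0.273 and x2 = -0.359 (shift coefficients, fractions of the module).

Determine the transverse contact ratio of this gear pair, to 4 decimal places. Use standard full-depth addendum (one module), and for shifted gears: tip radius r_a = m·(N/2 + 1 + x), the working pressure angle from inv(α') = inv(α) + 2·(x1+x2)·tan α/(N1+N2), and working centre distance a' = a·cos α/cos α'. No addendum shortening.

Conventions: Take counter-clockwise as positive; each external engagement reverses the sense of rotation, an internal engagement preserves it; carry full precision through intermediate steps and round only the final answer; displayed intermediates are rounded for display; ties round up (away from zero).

topology: single-mesh involute geometry — m = 3.022, 53T/50T pair
base radii: r_b1 = 77.440380, r_b2 = 73.056962
tip radii: r_a1 = 83.930006, r_a2 = 77.487102
inv(α') = inv(14.760°) + 2·(+0.273-0.359)·tan α/(53+50) = 0.00541411  ⇒  α' = 14.38709°
a' = a·cos α / cos α' = 155.6330·cos 14.760°/cos 14.38709° = 155.369871
action lengths: √(r_a1²−r_b1²) = 32.360986, √(r_a2²−r_b2²) = 25.825012
base pitch p_b = π·m·cos α = 9.180609
CR = (32.360986 + 25.825012 − 155.369871·sin 14.38709°)/9.180609 = 2.132864
contact ratio ≈ 2.1329

2.1329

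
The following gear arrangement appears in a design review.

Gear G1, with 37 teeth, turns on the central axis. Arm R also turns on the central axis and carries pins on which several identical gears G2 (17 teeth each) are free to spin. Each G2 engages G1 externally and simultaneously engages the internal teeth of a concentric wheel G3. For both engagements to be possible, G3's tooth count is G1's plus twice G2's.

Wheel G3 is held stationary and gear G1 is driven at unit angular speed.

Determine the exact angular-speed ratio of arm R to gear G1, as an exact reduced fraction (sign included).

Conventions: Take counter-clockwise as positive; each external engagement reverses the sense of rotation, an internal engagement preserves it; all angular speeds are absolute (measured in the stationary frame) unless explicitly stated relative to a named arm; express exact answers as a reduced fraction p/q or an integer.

37/108

recognized (axles ride arm R): planetary set, 37/17/71 teeth
ring teeth: 37 + 2·17 = 71
37(ω_sun−ω_arm) = −71(ω_ring−ω_arm),  ω_ring = 0, ω_sun = 1
37(1−ω_arm) = −71(0−ω_arm)  ⇒  108·ω_arm = 37  ⇒  ω_arm = 37/108
ω_out/ω_in = 37/108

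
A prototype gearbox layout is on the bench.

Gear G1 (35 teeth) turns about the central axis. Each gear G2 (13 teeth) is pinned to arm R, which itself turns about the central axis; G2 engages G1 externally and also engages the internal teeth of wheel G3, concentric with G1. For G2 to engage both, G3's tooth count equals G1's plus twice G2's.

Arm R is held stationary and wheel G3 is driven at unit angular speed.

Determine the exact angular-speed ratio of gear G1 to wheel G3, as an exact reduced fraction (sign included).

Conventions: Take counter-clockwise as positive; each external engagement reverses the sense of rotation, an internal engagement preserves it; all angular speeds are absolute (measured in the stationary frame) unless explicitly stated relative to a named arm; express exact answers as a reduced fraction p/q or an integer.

-61/35

class = planetary set [G3 = 35+2·13 = 61; Willis about the carrier]
ring teeth: 35 + 2·13 = 61
35(ω_sun−ω_arm) = −61(ω_ring−ω_arm),  ω_arm = 0, ω_ring = 1
ω_sun = 0 − (61/35)(1−0) = -61/35
ω_out/ω_in = -61/35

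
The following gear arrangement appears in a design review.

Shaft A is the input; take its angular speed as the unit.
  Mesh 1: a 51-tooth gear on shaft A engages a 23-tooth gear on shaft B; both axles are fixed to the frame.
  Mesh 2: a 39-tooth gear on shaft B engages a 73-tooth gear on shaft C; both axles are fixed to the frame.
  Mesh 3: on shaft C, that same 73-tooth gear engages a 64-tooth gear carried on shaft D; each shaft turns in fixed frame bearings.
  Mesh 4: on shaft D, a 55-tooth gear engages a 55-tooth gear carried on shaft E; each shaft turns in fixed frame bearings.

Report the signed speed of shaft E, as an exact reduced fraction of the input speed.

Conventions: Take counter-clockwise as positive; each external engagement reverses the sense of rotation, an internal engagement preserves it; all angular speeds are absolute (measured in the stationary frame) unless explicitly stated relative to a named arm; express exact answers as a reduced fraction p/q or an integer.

1989/1472

4-mesh fixed-axis compound train (all bearings frame-fixed)
mesh 1 [51T→23T]: |ω|/ω_in = 1×51/23 = 51/23, sense flips to −
mesh 2 [39T→73T]: |ω|/ω_in = (51/23)×39/73 = 1989/1679, sense flips to +
mesh 3 [73T→64T]: |ω|/ω_in = (1989/1679)×73/64 = 1989/1472, sense flips to −
mesh 4 [55T→55T]: |ω|/ω_in = (1989/1472)×55/55 = 1989/1472, sense flips to +
signed output speed (× input speed) = 1989/1472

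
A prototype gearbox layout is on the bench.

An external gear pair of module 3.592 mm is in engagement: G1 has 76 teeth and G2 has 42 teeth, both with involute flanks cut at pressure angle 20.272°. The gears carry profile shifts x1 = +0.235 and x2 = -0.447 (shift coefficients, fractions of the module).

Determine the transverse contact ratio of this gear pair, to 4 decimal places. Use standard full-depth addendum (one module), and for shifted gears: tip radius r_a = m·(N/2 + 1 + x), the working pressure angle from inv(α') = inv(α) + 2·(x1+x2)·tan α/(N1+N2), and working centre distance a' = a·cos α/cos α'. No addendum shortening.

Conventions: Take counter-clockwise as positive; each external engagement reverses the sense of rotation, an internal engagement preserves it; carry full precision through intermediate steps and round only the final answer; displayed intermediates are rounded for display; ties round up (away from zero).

topology: single-mesh involute geometry — m = 3.592, 76T/42T pair
base radii: r_b1 = 128.041215, r_b2 = 70.759619
tip radii: r_a1 = 140.932120, r_a2 = 77.418376
inv(α') = inv(20.272°) + 2·(+0.235-0.447)·tan α/(76+42) = 0.01421545  ⇒  α' = 19.69708°
a' = a·cos α / cos α' = 211.9280·cos 20.272°/cos 19.69708° = 211.156059
action lengths: √(r_a1²−r_b1²) = 58.883866, √(r_a2²−r_b2²) = 31.411483
base pitch p_b = π·m·cos α = 10.585614
CR = (58.883866 + 31.411483 − 211.156059·sin 19.69708°)/10.585614 = 1.806770
contact ratio ≈ 1.8068

1.8068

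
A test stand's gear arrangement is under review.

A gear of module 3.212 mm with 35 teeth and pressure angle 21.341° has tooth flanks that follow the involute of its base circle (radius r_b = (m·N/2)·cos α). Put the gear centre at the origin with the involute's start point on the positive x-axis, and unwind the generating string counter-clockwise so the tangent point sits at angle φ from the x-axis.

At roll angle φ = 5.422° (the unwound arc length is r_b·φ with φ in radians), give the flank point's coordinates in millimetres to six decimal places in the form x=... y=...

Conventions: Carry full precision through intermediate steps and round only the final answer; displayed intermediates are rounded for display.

x=52.589642 y=0.014776

recognized (one wheel, involute flank): single-mesh tooth geometry, m = 3.212, N = 35
pitch radius r_p = m·N/2 = 3.212·35/2 = 56.210000
base radius r_b = r_p·cos α = 56.210000·cos 21.341° = 52.355739
roll angle φ = 5.422° = 0.09463175 rad
x = r_b·(cos φ + φ·sin φ) = 52.589642
y = r_b·(sin φ − φ·cos φ) = 0.014776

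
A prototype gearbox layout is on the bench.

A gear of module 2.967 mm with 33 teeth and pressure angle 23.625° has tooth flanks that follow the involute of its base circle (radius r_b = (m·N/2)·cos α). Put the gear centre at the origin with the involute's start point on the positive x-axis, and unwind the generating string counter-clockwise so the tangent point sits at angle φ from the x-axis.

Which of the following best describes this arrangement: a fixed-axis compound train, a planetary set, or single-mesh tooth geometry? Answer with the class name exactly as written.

single-mesh involute tooth geometry (33T wheel at module 2.967)
classification: single-mesh tooth geometry

single-mesh tooth geometry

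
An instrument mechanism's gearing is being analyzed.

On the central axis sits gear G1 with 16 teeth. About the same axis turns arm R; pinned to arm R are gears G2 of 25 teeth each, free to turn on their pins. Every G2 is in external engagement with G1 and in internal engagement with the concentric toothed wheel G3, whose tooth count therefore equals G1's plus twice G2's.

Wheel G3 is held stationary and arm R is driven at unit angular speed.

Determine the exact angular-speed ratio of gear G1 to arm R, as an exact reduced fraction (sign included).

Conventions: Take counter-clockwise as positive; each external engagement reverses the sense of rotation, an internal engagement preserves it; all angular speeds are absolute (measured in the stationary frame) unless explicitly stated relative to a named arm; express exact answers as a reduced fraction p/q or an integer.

planetary set (16T centre, 25T on arm, 66T internal) — Willis relation
ring teeth: 16 + 2·25 = 66
16(ω_sun−ω_arm) = −66(ω_ring−ω_arm),  ω_ring = 0, ω_arm = 1
ω_sun = 1 − (66/16)(0−1) = 41/8
ω_out/ω_in = 41/8

41/8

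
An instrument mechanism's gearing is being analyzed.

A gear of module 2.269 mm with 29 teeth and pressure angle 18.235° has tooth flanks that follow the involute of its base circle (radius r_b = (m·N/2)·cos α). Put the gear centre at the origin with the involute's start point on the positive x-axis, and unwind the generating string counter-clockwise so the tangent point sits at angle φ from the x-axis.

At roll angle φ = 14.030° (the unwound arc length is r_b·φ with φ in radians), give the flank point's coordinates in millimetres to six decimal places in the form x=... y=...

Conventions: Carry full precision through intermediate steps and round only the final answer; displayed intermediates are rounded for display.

x=32.171117 y=0.152021

topology: single-mesh involute geometry — m = 2.269, N = 29
pitch radius r_p = m·N/2 = 2.269·29/2 = 32.900500
base radius r_b = r_p·cos α = 32.900500·cos 18.235° = 31.248272
roll angle φ = 14.030° = 0.24486969 rad
x = r_b·(cos φ + φ·sin φ) = 32.171117
y = r_b·(sin φ − φ·cos φ) = 0.152021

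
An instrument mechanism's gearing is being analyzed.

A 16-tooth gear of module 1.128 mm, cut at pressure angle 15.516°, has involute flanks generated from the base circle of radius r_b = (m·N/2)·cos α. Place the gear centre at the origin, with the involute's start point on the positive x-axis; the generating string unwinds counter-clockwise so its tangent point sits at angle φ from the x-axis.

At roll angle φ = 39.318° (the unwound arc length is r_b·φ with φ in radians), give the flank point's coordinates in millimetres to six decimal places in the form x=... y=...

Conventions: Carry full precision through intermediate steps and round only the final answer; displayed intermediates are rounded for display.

x=10.507644 y=0.893244

class = single-mesh tooth geometry [base-circle involute, m = 1.128, 16T]
pitch radius r_p = m·N/2 = 1.128·16/2 = 9.024000
base radius r_b = r_p·cos α = 9.024000·cos 15.516° = 8.695127
roll angle φ = 39.318° = 0.68622856 rad
x = r_b·(cos φ + φ·sin φ) = 10.507644
y = r_b·(sin φ − φ·cos φ) = 0.893244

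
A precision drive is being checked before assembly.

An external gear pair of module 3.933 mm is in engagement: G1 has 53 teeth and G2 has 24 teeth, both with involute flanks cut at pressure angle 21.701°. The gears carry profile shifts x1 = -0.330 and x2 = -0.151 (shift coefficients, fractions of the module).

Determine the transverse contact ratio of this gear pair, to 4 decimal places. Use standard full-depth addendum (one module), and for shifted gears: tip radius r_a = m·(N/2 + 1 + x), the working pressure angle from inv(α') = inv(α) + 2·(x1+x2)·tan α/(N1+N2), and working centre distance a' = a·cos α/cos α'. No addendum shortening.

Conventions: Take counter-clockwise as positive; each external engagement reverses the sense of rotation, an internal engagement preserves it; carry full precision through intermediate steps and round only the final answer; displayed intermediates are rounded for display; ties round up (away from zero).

1.7334

class = single-mesh tooth geometry [involute pair 53T × 24T, m = 3.933]
base radii: r_b1 = 96.837705, r_b2 = 43.851036
tip radii: r_a1 = 106.859610, r_a2 = 50.535117
inv(α') = inv(21.701°) + 2·(-0.330-0.151)·tan α/(53+24) = 0.01424263  ⇒  α' = 19.70922°
a' = a·cos α / cos α' = 151.4205·cos 21.701°/cos 19.70922° = 149.443713
action lengths: √(r_a1²−r_b1²) = 45.182243, √(r_a2²−r_b2²) = 25.117418
base pitch p_b = π·m·cos α = 11.480174
CR = (45.182243 + 25.117418 − 149.443713·sin 19.70922°)/11.480174 = 1.733444
contact ratio ≈ 1.7334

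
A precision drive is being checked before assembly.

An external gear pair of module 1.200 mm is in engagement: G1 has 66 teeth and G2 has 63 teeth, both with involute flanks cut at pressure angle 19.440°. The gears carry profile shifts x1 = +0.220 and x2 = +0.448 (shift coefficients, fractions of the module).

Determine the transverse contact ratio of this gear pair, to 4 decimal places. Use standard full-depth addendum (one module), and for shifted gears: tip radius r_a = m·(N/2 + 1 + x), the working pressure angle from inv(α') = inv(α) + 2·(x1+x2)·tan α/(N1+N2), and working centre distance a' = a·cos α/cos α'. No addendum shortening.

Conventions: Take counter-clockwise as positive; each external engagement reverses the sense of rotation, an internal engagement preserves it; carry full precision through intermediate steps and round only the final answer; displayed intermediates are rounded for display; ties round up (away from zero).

1.7427

recognized (one external pair, fixed centres): single-mesh tooth geometry, m = 1.200, N1 = 66, N2 = 63
base radii: r_b1 = 37.342425, r_b2 = 35.645042
tip radii: r_a1 = 41.064000, r_a2 = 39.537600
inv(α') = inv(19.440°) + 2·(+0.220+0.448)·tan α/(66+63) = 0.01730375  ⇒  α' = 20.98399°
a' = a·cos α / cos α' = 77.4000·cos 19.440°/cos 20.98399° = 78.171777
action lengths: √(r_a1²−r_b1²) = 17.082019, √(r_a2²−r_b2²) = 17.107097
base pitch p_b = π·m·cos α = 3.554991
CR = (17.082019 + 17.107097 − 78.171777·sin 20.98399°)/3.554991 = 1.742692
contact ratio ≈ 1.7427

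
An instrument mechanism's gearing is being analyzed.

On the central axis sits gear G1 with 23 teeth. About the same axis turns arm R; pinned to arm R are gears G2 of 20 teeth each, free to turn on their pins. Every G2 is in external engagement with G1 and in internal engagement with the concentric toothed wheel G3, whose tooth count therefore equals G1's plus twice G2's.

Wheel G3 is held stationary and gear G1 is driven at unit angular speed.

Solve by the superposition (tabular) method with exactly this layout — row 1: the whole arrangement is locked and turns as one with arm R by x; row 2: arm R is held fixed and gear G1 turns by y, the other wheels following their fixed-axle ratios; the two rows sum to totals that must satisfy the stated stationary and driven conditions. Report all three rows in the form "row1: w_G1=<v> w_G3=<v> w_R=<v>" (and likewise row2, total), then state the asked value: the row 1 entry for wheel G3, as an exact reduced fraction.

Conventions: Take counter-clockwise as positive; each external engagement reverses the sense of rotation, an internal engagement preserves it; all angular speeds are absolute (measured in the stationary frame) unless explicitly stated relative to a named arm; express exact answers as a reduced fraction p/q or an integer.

planetary set (23T centre, 20T on arm, 63T internal) — Willis relation
row 1 (train locked, turned with arm): all members turn x
row 2: sun turns y, ring = −(23/63)·y, arm 0
boundary: total ω_ring = x − (23/63)·y = 0 and total ω_sun = x + y = 1  ⇒  y = 63/86, x = 23/86
row 2 ring = −(23/63)·63/86 = -23/86
totals (row 1 + row 2): sun 23/86 + 63/86 = 1, ring 23/86 + (-23/86) = 0, arm 23/86 + 0 = 23/86
asked cell (row1, ring) = 23/86

row1: w_G1=23/86 w_G3=23/86 w_R=23/86
row2: w_G1=63/86 w_G3=-23/86 w_R=0
total: w_G1=1 w_G3=0 w_R=23/86
asked value: 23/86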